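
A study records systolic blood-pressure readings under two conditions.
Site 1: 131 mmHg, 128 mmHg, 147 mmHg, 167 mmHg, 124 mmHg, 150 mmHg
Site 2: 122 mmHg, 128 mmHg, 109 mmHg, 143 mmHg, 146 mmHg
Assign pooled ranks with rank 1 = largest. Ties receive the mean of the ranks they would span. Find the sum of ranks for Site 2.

37.5

Sorted (descending): 167, 150, 147, 146, 143, 131, 128, 128, 124, 122, 109
The 2 values of 128 occupy positions 7–8 → average rank (7+8)/2 = 7.5.
Site 2 values → pooled ranks: 122→10, 128→7.5, 109→11, 143→5, 146→4
Rank sum = 10 + 7.5 + 11 + 5 + 4 = 37.5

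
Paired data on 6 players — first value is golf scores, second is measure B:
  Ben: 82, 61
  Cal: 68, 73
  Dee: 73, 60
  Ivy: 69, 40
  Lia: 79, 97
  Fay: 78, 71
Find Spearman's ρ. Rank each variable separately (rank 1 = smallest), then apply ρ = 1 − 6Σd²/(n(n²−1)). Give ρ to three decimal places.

0.200

Ranks of variable 1: 6, 1, 3, 2, 5, 4
Ranks of variable 2: 3, 5, 2, 1, 6, 4
d = r₁ − r₂: 3, -4, 1, 1, -1, 0
d²: 9, 16, 1, 1, 1, 0; Σd² = 28
ρ = 1 − 6·28/(6·35) = 1 − 168/210 = 0.200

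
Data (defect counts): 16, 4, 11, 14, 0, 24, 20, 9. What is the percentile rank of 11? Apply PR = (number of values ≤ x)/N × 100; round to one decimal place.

50.0

N = 8.
Strictly below 11: 3. Equal to 11: 1.
PR = 4/8 × 100 = 50.0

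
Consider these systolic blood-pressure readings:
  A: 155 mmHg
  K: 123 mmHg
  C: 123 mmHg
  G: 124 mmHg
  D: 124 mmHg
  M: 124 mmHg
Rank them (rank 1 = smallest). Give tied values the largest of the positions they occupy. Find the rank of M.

5

Sorted (ascending): 123, 123, 124, 124, 124, 155
The 2 values of 123 occupy positions 1–2 → each gets rank 2.
The 3 values of 124 occupy positions 3–5 → each gets rank 5.
M has value 124 mmHg → rank 5.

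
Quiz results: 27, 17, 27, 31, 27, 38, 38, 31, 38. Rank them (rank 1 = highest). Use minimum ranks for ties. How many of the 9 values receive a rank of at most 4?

Sorted (descending): 38, 38, 38, 31, 31, 27, 27, 27, 17
The 3 values of 38 occupy positions 1–3 → each gets rank 1.
The 2 values of 31 occupy positions 4–5 → each gets rank 4.
The 3 values of 27 occupy positions 6–8 → each gets rank 6.
Ranks ≤ 4: {1, 1, 1, 4, 4} → 5 values.

5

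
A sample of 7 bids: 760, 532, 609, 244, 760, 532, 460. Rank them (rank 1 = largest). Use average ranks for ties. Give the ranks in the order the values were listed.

1.5, 4.5, 3, 7, 1.5, 4.5, 6

Sorted (descending): 760, 760, 609, 532, 532, 460, 244
The 2 values of 760 occupy positions 1–2 → average rank (1+2)/2 = 1.5.
The 2 values of 532 occupy positions 4–5 → average rank (4+5)/2 = 4.5.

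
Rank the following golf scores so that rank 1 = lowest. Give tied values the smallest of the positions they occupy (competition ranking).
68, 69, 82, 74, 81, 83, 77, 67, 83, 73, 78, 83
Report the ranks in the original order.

2, 3, 9, 5, 8, 10, 6, 1, 10, 4, 7, 10

Sorted (ascending): 67, 68, 69, 73, 74, 77, 78, 81, 82, 83, 83, 83
The 3 values of 83 occupy positions 10–12 → each gets rank 10.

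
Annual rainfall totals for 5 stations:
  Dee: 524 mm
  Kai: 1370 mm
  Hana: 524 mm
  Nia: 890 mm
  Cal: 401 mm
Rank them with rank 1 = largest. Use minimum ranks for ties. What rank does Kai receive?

Sorted (descending): 1370, 890, 524, 524, 401
The 2 values of 524 occupy positions 3–4 → each gets rank 3.
Kai has value 1370 mm → rank 1.

1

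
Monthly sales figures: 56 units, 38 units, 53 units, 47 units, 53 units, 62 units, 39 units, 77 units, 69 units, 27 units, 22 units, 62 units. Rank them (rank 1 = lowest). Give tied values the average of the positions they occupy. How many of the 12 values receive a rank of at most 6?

5

Sorted (ascending): 22, 27, 38, 39, 47, 53, 53, 56, 62, 62, 69, 77
The 2 values of 53 occupy positions 6–7 → average rank (6+7)/2 = 6.5.
The 2 values of 62 occupy positions 9–10 → average rank (9+10)/2 = 9.5.
Ranks ≤ 6: {1, 2, 3, 4, 5} → 5 values.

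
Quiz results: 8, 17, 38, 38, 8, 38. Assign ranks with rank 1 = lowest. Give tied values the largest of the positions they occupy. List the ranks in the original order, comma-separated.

2, 3, 6, 6, 2, 6

Sorted (ascending): 8, 8, 17, 38, 38, 38
The 2 values of 8 occupy positions 1–2 → each gets rank 2.
The 3 values of 38 occupy positions 4–6 → each gets rank 6.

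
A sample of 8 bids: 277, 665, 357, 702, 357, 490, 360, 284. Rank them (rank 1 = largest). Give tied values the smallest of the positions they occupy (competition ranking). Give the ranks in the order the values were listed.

8, 2, 5, 1, 5, 3, 4, 7

Sorted (descending): 702, 665, 490, 360, 357, 357, 284, 277
The 2 values of 357 occupy positions 5–6 → each gets rank 5.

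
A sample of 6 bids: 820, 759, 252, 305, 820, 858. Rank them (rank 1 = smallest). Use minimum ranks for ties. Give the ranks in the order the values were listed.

Sorted (ascending): 252, 305, 759, 820, 820, 858
The 2 values of 820 occupy positions 4–5 → each gets rank 4.

4, 3, 1, 2, 4, 6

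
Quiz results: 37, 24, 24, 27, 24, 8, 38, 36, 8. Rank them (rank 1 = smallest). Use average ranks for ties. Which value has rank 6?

Sorted (ascending): 8, 8, 24, 24, 24, 27, 36, 37, 38
The 2 values of 8 occupy positions 1–2 → average rank (1+2)/2 = 1.5.
The 3 values of 24 occupy positions 3–5 → average rank 4.
Rank 6 → value 27.

27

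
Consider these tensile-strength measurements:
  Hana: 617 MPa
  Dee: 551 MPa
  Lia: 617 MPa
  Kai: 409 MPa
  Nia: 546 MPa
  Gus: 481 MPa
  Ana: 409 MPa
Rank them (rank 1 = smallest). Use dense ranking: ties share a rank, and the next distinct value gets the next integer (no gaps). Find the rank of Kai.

Sorted (ascending): 409, 409, 481, 546, 551, 617, 617
The 2 values of 409 share dense rank 1.
The 2 values of 617 share dense rank 5.
Remaining distinct values take the next consecutive integers.
Kai has value 409 MPa → rank 1.

1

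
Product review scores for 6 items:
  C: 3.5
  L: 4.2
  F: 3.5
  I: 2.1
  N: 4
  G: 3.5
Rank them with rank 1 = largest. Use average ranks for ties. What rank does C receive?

Sorted (descending): 4.2, 4, 3.5, 3.5, 3.5, 2.1
The 3 values of 3.5 occupy positions 3–5 → average rank 4.
C has value 3.5 → rank 4.

4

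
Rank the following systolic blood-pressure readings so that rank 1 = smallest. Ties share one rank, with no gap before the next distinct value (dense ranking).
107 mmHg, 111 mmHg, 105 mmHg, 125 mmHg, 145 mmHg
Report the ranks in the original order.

2, 3, 1, 4, 5

Sorted (ascending): 105, 107, 111, 125, 145
No ties — each value takes its position as its rank.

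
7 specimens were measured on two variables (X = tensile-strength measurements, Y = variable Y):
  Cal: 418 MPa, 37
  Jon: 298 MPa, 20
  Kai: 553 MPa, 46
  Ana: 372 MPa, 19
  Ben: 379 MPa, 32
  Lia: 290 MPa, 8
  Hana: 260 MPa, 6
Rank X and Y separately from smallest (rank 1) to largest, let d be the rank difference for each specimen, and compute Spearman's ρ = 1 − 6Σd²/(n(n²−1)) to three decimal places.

Ranks of variable 1: 6, 3, 7, 4, 5, 2, 1
Ranks of variable 2: 6, 4, 7, 3, 5, 2, 1
d = r₁ − r₂: 0, -1, 0, 1, 0, 0, 0
d²: 0, 1, 0, 1, 0, 0, 0; Σd² = 2
ρ = 1 − 6·2/(7·48) = 1 − 12/336 = 0.964

0.964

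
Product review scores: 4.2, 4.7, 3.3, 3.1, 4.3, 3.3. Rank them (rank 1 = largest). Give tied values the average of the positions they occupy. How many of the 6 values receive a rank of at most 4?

3

Sorted (descending): 4.7, 4.3, 4.2, 3.3, 3.3, 3.1
The 2 values of 3.3 occupy positions 4–5 → average rank (4+5)/2 = 4.5.
Ranks ≤ 4: {1, 2, 3} → 3 values.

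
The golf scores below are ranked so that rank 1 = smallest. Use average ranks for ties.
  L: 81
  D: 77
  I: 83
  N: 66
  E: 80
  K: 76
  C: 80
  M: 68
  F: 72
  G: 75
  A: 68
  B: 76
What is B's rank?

6.5

Sorted (ascending): 66, 68, 68, 72, 75, 76, 76, 77, 80, 80, 81, 83
The 2 values of 68 occupy positions 2–3 → average rank (2+3)/2 = 2.5.
The 2 values of 76 occupy positions 6–7 → average rank (6+7)/2 = 6.5.
The 2 values of 80 occupy positions 9–10 → average rank (9+10)/2 = 9.5.
B has value 76 → rank 6.5.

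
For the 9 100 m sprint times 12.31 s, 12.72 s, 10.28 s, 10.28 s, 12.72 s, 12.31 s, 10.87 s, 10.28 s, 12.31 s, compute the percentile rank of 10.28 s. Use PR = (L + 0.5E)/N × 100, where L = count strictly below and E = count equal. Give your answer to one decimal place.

16.7

N = 9.
Strictly below 10.28: 0. Equal to 10.28: 3.
PR = (0 + 0.5·3)/9 × 100 = 16.7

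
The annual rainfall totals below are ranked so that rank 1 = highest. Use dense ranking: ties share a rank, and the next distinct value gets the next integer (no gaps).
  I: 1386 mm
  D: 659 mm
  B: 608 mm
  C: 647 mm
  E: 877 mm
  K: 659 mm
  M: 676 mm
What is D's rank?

Sorted (descending): 1386, 877, 676, 659, 659, 647, 608
The 2 values of 659 share dense rank 4.
Remaining distinct values take the next consecutive integers.
D has value 659 mm → rank 4.

4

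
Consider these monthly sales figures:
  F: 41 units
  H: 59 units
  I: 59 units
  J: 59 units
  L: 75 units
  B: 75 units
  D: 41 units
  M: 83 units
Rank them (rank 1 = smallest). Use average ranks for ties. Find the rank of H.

4

Sorted (ascending): 41, 41, 59, 59, 59, 75, 75, 83
The 2 values of 41 occupy positions 1–2 → average rank (1+2)/2 = 1.5.
The 3 values of 59 occupy positions 3–5 → average rank 4.
The 2 values of 75 occupy positions 6–7 → average rank (6+7)/2 = 6.5.
H has value 59 units → rank 4.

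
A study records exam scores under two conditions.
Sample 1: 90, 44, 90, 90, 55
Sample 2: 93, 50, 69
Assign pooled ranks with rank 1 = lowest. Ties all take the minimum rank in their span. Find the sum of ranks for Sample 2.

14

Sorted (ascending): 44, 50, 55, 69, 90, 90, 90, 93
The 3 values of 90 occupy positions 5–7 → each gets rank 5.
Sample 2 values → pooled ranks: 93→8, 50→2, 69→4
Rank sum = 8 + 2 + 4 = 14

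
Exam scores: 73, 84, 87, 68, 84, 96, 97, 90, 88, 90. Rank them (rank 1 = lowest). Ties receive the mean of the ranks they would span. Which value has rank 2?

Sorted (ascending): 68, 73, 84, 84, 87, 88, 90, 90, 96, 97
The 2 values of 84 occupy positions 3–4 → average rank (3+4)/2 = 3.5.
The 2 values of 90 occupy positions 7–8 → average rank (7+8)/2 = 7.5.
Rank 2 → value 73.

73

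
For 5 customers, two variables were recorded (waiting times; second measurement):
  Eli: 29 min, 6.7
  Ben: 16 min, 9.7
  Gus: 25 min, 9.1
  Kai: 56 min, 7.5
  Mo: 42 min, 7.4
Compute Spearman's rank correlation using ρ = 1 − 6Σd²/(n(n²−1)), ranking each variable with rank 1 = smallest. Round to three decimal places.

Ranks of variable 1: 3, 1, 2, 5, 4
Ranks of variable 2: 1, 5, 4, 3, 2
d = r₁ − r₂: 2, -4, -2, 2, 2
d²: 4, 16, 4, 4, 4; Σd² = 32
ρ = 1 − 6·32/(5·24) = 1 − 192/120 = -0.600

-0.600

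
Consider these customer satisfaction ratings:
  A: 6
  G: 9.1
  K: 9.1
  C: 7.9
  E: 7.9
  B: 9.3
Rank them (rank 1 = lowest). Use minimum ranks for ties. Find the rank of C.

2

Sorted (ascending): 6, 7.9, 7.9, 9.1, 9.1, 9.3
The 2 values of 7.9 occupy positions 2–3 → each gets rank 2.
The 2 values of 9.1 occupy positions 4–5 → each gets rank 4.
C has value 7.9 → rank 2.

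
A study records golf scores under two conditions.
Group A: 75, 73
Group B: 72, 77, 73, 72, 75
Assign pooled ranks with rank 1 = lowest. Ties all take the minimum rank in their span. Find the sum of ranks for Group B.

17

Sorted (ascending): 72, 72, 73, 73, 75, 75, 77
The 2 values of 72 occupy positions 1–2 → each gets rank 1.
The 2 values of 73 occupy positions 3–4 → each gets rank 3.
The 2 values of 75 occupy positions 5–6 → each gets rank 5.
Group B values → pooled ranks: 72→1, 77→7, 73→3, 72→1, 75→5
Rank sum = 1 + 7 + 3 + 1 + 5 = 17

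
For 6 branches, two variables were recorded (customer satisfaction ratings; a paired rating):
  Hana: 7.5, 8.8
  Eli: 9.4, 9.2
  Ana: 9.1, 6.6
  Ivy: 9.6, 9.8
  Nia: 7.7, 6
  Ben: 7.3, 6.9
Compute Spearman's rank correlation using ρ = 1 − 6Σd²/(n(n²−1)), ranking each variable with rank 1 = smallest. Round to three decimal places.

Ranks of variable 1: 2, 5, 4, 6, 3, 1
Ranks of variable 2: 4, 5, 2, 6, 1, 3
d = r₁ − r₂: -2, 0, 2, 0, 2, -2
d²: 4, 0, 4, 0, 4, 4; Σd² = 16
ρ = 1 − 6·16/(6·35) = 1 − 96/210 = 0.543

0.543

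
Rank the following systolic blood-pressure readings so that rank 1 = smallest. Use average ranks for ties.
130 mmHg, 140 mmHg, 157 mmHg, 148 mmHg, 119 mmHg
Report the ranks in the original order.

2, 3, 5, 4, 1

Sorted (ascending): 119, 130, 140, 148, 157
No ties — each value takes its position as its rank.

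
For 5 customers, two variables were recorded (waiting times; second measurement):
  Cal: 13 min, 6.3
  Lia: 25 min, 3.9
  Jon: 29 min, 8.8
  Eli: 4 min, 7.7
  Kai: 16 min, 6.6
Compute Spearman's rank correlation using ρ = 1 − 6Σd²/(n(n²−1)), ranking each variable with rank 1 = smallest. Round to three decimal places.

Ranks of variable 1: 2, 4, 5, 1, 3
Ranks of variable 2: 2, 1, 5, 4, 3
d = r₁ − r₂: 0, 3, 0, -3, 0
d²: 0, 9, 0, 9, 0; Σd² = 18
ρ = 1 − 6·18/(5·24) = 1 − 108/120 = 0.100

0.100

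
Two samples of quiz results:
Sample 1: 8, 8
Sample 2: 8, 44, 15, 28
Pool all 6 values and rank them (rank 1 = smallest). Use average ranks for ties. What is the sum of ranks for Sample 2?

Sorted (ascending): 8, 8, 8, 15, 28, 44
The 3 values of 8 occupy positions 1–3 → average rank 2.
Sample 2 values → pooled ranks: 8→2, 44→6, 15→4, 28→5
Rank sum = 2 + 6 + 4 + 5 = 17

17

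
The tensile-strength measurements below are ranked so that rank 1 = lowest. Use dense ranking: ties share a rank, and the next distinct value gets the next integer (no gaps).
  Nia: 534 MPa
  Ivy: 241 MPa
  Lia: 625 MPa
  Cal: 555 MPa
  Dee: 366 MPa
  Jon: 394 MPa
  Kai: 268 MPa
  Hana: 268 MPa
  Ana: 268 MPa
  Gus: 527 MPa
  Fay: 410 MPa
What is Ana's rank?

2

Sorted (ascending): 241, 268, 268, 268, 366, 394, 410, 527, 534, 555, 625
The 3 values of 268 share dense rank 2.
Remaining distinct values take the next consecutive integers.
Ana has value 268 MPa → rank 2.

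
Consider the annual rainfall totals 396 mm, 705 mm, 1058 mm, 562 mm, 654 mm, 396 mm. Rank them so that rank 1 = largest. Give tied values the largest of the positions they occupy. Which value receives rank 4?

562

Sorted (descending): 1058, 705, 654, 562, 396, 396
The 2 values of 396 occupy positions 5–6 → each gets rank 6.
Rank 4 → value 562.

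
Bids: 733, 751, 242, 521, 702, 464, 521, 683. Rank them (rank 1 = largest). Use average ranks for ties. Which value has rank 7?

Sorted (descending): 751, 733, 702, 683, 521, 521, 464, 242
The 2 values of 521 occupy positions 5–6 → average rank (5+6)/2 = 5.5.
Rank 7 → value 464.

464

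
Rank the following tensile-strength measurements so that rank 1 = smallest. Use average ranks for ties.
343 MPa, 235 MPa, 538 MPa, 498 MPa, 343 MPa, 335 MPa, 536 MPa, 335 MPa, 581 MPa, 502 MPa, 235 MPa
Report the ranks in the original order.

Sorted (ascending): 235, 235, 335, 335, 343, 343, 498, 502, 536, 538, 581
The 2 values of 235 occupy positions 1–2 → average rank (1+2)/2 = 1.5.
The 2 values of 335 occupy positions 3–4 → average rank (3+4)/2 = 3.5.
The 2 values of 343 occupy positions 5–6 → average rank (5+6)/2 = 5.5.

5.5, 1.5, 10, 7, 5.5, 3.5, 9, 3.5, 11, 8, 1.5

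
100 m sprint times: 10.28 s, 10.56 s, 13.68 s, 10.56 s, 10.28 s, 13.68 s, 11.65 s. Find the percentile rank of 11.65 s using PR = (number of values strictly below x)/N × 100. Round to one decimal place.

N = 7.
Strictly below 11.65: 4. Equal to 11.65: 1.
PR = 4/7 × 100 = 57.1

57.1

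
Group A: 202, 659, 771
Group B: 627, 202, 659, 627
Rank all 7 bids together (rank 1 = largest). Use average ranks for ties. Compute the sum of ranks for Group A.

Sorted (descending): 771, 659, 659, 627, 627, 202, 202
The 2 values of 659 occupy positions 2–3 → average rank (2+3)/2 = 2.5.
The 2 values of 627 occupy positions 4–5 → average rank (4+5)/2 = 4.5.
The 2 values of 202 occupy positions 6–7 → average rank (6+7)/2 = 6.5.
Group A values → pooled ranks: 202→6.5, 659→2.5, 771→1
Rank sum = 6.5 + 2.5 + 1 = 10

10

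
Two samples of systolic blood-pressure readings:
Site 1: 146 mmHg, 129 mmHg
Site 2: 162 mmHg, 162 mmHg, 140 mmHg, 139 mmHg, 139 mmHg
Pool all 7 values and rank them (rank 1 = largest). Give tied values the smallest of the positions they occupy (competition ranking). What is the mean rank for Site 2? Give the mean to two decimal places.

Sorted (descending): 162, 162, 146, 140, 139, 139, 129
The 2 values of 162 occupy positions 1–2 → each gets rank 1.
The 2 values of 139 occupy positions 5–6 → each gets rank 5.
Site 2 values → pooled ranks: 162→1, 162→1, 140→4, 139→5, 139→5
Mean rank = (1 + 1 + 4 + 5 + 5) / 5 = 3.20

3.20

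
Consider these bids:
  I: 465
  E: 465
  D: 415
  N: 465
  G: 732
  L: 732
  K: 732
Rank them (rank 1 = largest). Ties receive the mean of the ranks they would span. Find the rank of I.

Sorted (descending): 732, 732, 732, 465, 465, 465, 415
The 3 values of 732 occupy positions 1–3 → average rank 2.
The 3 values of 465 occupy positions 4–6 → average rank 5.
I has value 465 → rank 5.

5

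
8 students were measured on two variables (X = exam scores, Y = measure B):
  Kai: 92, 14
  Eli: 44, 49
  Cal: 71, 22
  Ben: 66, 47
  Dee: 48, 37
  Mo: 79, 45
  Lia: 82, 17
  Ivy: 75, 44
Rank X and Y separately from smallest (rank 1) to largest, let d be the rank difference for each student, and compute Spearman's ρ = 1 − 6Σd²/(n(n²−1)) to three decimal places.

-0.714

Ranks of variable 1: 8, 1, 4, 3, 2, 6, 7, 5
Ranks of variable 2: 1, 8, 3, 7, 4, 6, 2, 5
d = r₁ − r₂: 7, -7, 1, -4, -2, 0, 5, 0
d²: 49, 49, 1, 16, 4, 0, 25, 0; Σd² = 144
ρ = 1 − 6·144/(8·63) = 1 − 864/504 = -0.714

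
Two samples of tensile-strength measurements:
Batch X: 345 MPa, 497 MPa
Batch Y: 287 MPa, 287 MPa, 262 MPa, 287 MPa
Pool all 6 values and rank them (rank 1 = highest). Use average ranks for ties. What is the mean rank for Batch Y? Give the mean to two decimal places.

Sorted (descending): 497, 345, 287, 287, 287, 262
The 3 values of 287 occupy positions 3–5 → average rank 4.
Batch Y values → pooled ranks: 287→4, 287→4, 262→6, 287→4
Mean rank = (4 + 4 + 6 + 4) / 4 = 4.50

4.50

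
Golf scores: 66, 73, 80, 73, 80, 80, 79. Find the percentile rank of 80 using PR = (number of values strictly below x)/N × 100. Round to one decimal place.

N = 7.
Strictly below 80: 4. Equal to 80: 3.
PR = 4/7 × 100 = 57.1

57.1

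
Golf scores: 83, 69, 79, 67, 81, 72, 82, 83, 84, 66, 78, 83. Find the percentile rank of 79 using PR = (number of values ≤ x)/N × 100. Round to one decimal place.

50.0

N = 12.
Strictly below 79: 5. Equal to 79: 1.
PR = 6/12 × 100 = 50.0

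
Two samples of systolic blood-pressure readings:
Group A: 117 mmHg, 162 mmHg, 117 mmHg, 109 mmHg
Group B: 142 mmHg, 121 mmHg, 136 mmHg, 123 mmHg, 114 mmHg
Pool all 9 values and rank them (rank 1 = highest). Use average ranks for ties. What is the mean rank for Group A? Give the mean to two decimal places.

5.75

Sorted (descending): 162, 142, 136, 123, 121, 117, 117, 114, 109
The 2 values of 117 occupy positions 6–7 → average rank (6+7)/2 = 6.5.
Group A values → pooled ranks: 117→6.5, 162→1, 117→6.5, 109→9
Mean rank = (6.5 + 1 + 6.5 + 9) / 4 = 5.75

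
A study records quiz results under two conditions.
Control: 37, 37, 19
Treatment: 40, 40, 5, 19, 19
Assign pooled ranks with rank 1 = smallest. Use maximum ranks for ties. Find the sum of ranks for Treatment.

25

Sorted (ascending): 5, 19, 19, 19, 37, 37, 40, 40
The 3 values of 19 occupy positions 2–4 → each gets rank 4.
The 2 values of 37 occupy positions 5–6 → each gets rank 6.
The 2 values of 40 occupy positions 7–8 → each gets rank 8.
Treatment values → pooled ranks: 40→8, 40→8, 5→1, 19→4, 19→4
Rank sum = 8 + 8 + 1 + 4 + 4 = 25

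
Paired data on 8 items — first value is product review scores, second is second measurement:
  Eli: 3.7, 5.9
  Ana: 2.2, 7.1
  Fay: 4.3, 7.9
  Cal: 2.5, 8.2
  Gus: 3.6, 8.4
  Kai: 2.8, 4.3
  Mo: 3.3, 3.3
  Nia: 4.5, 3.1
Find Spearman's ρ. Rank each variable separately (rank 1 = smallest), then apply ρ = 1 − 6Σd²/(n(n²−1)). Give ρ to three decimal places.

-0.286

Ranks of variable 1: 6, 1, 7, 2, 5, 3, 4, 8
Ranks of variable 2: 4, 5, 6, 7, 8, 3, 2, 1
d = r₁ − r₂: 2, -4, 1, -5, -3, 0, 2, 7
d²: 4, 16, 1, 25, 9, 0, 4, 49; Σd² = 108
ρ = 1 − 6·108/(8·63) = 1 − 648/504 = -0.286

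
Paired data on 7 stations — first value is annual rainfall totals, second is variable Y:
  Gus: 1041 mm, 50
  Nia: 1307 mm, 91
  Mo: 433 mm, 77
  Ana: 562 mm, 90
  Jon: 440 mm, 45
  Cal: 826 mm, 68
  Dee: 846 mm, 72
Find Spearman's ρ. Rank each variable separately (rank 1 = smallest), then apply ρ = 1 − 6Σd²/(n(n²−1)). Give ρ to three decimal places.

Ranks of variable 1: 6, 7, 1, 3, 2, 4, 5
Ranks of variable 2: 2, 7, 5, 6, 1, 3, 4
d = r₁ − r₂: 4, 0, -4, -3, 1, 1, 1
d²: 16, 0, 16, 9, 1, 1, 1; Σd² = 44
ρ = 1 − 6·44/(7·48) = 1 − 264/336 = 0.214

0.214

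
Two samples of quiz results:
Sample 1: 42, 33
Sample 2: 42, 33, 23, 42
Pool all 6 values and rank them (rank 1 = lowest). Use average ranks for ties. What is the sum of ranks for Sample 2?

13.5

Sorted (ascending): 23, 33, 33, 42, 42, 42
The 2 values of 33 occupy positions 2–3 → average rank (2+3)/2 = 2.5.
The 3 values of 42 occupy positions 4–6 → average rank 5.
Sample 2 values → pooled ranks: 42→5, 33→2.5, 23→1, 42→5
Rank sum = 5 + 2.5 + 1 + 5 = 13.5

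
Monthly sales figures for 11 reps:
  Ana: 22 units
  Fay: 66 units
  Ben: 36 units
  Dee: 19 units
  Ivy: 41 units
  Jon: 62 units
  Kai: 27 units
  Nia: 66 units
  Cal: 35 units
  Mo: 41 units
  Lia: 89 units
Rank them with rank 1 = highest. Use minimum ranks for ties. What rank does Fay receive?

2

Sorted (descending): 89, 66, 66, 62, 41, 41, 36, 35, 27, 22, 19
The 2 values of 66 occupy positions 2–3 → each gets rank 2.
The 2 values of 41 occupy positions 5–6 → each gets rank 5.
Fay has value 66 units → rank 2.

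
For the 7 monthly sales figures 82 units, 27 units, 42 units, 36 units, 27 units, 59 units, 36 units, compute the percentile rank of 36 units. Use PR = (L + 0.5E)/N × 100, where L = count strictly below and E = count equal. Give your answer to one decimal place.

42.9

N = 7.
Strictly below 36: 2. Equal to 36: 2.
PR = (2 + 0.5·2)/7 × 100 = 42.9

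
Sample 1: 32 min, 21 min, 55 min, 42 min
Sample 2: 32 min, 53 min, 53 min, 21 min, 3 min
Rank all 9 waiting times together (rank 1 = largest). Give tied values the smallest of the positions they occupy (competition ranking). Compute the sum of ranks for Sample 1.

17

Sorted (descending): 55, 53, 53, 42, 32, 32, 21, 21, 3
The 2 values of 53 occupy positions 2–3 → each gets rank 2.
The 2 values of 32 occupy positions 5–6 → each gets rank 5.
The 2 values of 21 occupy positions 7–8 → each gets rank 7.
Sample 1 values → pooled ranks: 32→5, 21→7, 55→1, 42→4
Rank sum = 5 + 7 + 1 + 4 = 17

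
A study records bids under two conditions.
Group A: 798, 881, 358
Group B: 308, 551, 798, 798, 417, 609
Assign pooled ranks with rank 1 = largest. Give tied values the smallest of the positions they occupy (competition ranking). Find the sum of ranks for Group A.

Sorted (descending): 881, 798, 798, 798, 609, 551, 417, 358, 308
The 3 values of 798 occupy positions 2–4 → each gets rank 2.
Group A values → pooled ranks: 798→2, 881→1, 358→8
Rank sum = 2 + 1 + 8 = 11

11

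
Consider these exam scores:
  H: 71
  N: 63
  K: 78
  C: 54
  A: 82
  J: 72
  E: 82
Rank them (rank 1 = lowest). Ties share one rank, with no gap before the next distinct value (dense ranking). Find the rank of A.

Sorted (ascending): 54, 63, 71, 72, 78, 82, 82
The 2 values of 82 share dense rank 6.
Remaining distinct values take the next consecutive integers.
A has value 82 → rank 6.

6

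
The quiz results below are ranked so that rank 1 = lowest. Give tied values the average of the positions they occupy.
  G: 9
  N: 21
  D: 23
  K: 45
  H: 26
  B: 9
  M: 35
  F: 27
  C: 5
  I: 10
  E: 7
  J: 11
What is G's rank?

3.5

Sorted (ascending): 5, 7, 9, 9, 10, 11, 21, 23, 26, 27, 35, 45
The 2 values of 9 occupy positions 3–4 → average rank (3+4)/2 = 3.5.
G has value 9 → rank 3.5.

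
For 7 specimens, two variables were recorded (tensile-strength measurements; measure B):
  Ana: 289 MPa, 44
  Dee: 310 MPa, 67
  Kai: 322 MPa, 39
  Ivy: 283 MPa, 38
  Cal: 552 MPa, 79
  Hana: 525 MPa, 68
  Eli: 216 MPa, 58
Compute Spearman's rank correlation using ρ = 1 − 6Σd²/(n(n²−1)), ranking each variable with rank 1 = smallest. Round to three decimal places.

Ranks of variable 1: 3, 4, 5, 2, 7, 6, 1
Ranks of variable 2: 3, 5, 2, 1, 7, 6, 4
d = r₁ − r₂: 0, -1, 3, 1, 0, 0, -3
d²: 0, 1, 9, 1, 0, 0, 9; Σd² = 20
ρ = 1 − 6·20/(7·48) = 1 − 120/336 = 0.643

0.643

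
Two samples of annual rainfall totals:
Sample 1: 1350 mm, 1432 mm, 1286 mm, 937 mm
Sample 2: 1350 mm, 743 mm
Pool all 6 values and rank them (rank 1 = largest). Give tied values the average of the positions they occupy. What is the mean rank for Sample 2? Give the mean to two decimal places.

Sorted (descending): 1432, 1350, 1350, 1286, 937, 743
The 2 values of 1350 occupy positions 2–3 → average rank (2+3)/2 = 2.5.
Sample 2 values → pooled ranks: 1350→2.5, 743→6
Mean rank = (2.5 + 6) / 2 = 4.25

4.25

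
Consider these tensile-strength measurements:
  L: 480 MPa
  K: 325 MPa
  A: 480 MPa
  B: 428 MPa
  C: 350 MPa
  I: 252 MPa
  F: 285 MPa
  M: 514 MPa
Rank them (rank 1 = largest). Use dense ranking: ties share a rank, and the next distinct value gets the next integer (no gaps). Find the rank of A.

2

Sorted (descending): 514, 480, 480, 428, 350, 325, 285, 252
The 2 values of 480 share dense rank 2.
Remaining distinct values take the next consecutive integers.
A has value 480 MPa → rank 2.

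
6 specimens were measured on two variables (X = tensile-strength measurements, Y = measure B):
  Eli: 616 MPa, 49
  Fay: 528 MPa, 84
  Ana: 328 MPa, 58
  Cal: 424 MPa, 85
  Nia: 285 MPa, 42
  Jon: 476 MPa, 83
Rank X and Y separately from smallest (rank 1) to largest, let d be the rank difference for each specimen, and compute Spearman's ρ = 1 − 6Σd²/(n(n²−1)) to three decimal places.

Ranks of variable 1: 6, 5, 2, 3, 1, 4
Ranks of variable 2: 2, 5, 3, 6, 1, 4
d = r₁ − r₂: 4, 0, -1, -3, 0, 0
d²: 16, 0, 1, 9, 0, 0; Σd² = 26
ρ = 1 − 6·26/(6·35) = 1 − 156/210 = 0.257

0.257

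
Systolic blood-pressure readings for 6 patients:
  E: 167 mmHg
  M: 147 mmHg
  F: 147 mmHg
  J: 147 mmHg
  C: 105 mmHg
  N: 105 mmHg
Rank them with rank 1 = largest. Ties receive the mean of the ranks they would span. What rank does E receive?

1

Sorted (descending): 167, 147, 147, 147, 105, 105
The 3 values of 147 occupy positions 2–4 → average rank 3.
The 2 values of 105 occupy positions 5–6 → average rank (5+6)/2 = 5.5.
E has value 167 mmHg → rank 1.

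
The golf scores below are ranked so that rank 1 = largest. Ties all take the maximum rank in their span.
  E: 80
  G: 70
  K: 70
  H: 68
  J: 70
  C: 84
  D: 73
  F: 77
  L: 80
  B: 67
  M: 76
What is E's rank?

Sorted (descending): 84, 80, 80, 77, 76, 73, 70, 70, 70, 68, 67
The 2 values of 80 occupy positions 2–3 → each gets rank 3.
The 3 values of 70 occupy positions 7–9 → each gets rank 9.
E has value 80 → rank 3.

3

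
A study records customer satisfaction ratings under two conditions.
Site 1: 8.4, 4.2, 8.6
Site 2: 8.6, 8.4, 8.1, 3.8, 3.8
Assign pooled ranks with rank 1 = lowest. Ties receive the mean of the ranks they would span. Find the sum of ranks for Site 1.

16

Sorted (ascending): 3.8, 3.8, 4.2, 8.1, 8.4, 8.4, 8.6, 8.6
The 2 values of 3.8 occupy positions 1–2 → average rank (1+2)/2 = 1.5.
The 2 values of 8.4 occupy positions 5–6 → average rank (5+6)/2 = 5.5.
The 2 values of 8.6 occupy positions 7–8 → average rank (7+8)/2 = 7.5.
Site 1 values → pooled ranks: 8.4→5.5, 4.2→3, 8.6→7.5
Rank sum = 5.5 + 3 + 7.5 = 16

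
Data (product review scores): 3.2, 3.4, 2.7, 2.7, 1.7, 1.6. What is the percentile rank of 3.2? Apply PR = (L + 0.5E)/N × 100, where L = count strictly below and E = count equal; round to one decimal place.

75.0

N = 6.
Strictly below 3.2: 4. Equal to 3.2: 1.
PR = (4 + 0.5·1)/6 × 100 = 75.0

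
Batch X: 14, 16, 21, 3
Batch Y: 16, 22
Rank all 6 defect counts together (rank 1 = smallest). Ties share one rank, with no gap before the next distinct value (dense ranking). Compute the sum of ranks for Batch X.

Sorted (ascending): 3, 14, 16, 16, 21, 22
The 2 values of 16 share dense rank 3.
Remaining distinct values take the next consecutive integers.
Batch X values → pooled ranks: 14→2, 16→3, 21→4, 3→1
Rank sum = 2 + 3 + 4 + 1 = 10

10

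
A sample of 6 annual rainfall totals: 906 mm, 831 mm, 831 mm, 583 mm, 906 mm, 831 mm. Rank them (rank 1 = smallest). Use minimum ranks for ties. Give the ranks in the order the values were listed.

Sorted (ascending): 583, 831, 831, 831, 906, 906
The 3 values of 831 occupy positions 2–4 → each gets rank 2.
The 2 values of 906 occupy positions 5–6 → each gets rank 5.

5, 2, 2, 1, 5, 2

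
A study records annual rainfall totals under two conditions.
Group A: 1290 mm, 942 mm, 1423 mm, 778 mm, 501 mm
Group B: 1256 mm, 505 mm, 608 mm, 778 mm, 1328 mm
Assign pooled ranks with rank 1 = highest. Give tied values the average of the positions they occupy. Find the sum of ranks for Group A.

25.5

Sorted (descending): 1423, 1328, 1290, 1256, 942, 778, 778, 608, 505, 501
The 2 values of 778 occupy positions 6–7 → average rank (6+7)/2 = 6.5.
Group A values → pooled ranks: 1290→3, 942→5, 1423→1, 778→6.5, 501→10
Rank sum = 3 + 5 + 1 + 6.5 + 10 = 25.5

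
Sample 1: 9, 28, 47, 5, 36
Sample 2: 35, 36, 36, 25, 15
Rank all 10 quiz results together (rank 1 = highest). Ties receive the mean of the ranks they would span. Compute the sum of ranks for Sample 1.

Sorted (descending): 47, 36, 36, 36, 35, 28, 25, 15, 9, 5
The 3 values of 36 occupy positions 2–4 → average rank 3.
Sample 1 values → pooled ranks: 9→9, 28→6, 47→1, 5→10, 36→3
Rank sum = 9 + 6 + 1 + 10 + 3 = 29

29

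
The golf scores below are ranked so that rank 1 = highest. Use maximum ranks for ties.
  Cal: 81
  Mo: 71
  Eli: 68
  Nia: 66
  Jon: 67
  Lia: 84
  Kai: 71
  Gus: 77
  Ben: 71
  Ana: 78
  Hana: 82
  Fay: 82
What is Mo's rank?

9

Sorted (descending): 84, 82, 82, 81, 78, 77, 71, 71, 71, 68, 67, 66
The 2 values of 82 occupy positions 2–3 → each gets rank 3.
The 3 values of 71 occupy positions 7–9 → each gets rank 9.
Mo has value 71 → rank 9.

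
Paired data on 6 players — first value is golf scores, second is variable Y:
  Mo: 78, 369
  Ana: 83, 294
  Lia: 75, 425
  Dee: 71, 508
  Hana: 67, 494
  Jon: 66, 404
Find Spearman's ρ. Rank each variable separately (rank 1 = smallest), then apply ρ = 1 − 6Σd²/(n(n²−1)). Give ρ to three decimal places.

Ranks of variable 1: 5, 6, 4, 3, 2, 1
Ranks of variable 2: 2, 1, 4, 6, 5, 3
d = r₁ − r₂: 3, 5, 0, -3, -3, -2
d²: 9, 25, 0, 9, 9, 4; Σd² = 56
ρ = 1 − 6·56/(6·35) = 1 − 336/210 = -0.600

-0.600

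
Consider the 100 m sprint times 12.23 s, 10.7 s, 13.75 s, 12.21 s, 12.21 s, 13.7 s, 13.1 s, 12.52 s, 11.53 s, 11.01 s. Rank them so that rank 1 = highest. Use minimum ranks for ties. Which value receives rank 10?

10.7

Sorted (descending): 13.75, 13.7, 13.1, 12.52, 12.23, 12.21, 12.21, 11.53, 11.01, 10.7
The 2 values of 12.21 occupy positions 6–7 → each gets rank 6.
Rank 10 → value 10.7.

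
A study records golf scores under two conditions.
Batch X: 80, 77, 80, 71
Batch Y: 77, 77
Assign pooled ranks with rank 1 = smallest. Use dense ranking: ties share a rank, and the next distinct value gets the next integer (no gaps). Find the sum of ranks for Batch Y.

Sorted (ascending): 71, 77, 77, 77, 80, 80
The 3 values of 77 share dense rank 2.
The 2 values of 80 share dense rank 3.
Remaining distinct values take the next consecutive integers.
Batch Y values → pooled ranks: 77→2, 77→2
Rank sum = 2 + 2 = 4

4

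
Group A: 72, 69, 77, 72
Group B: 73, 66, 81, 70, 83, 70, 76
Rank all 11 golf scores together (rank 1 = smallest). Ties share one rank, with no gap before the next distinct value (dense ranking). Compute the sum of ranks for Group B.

Sorted (ascending): 66, 69, 70, 70, 72, 72, 73, 76, 77, 81, 83
The 2 values of 70 share dense rank 3.
The 2 values of 72 share dense rank 4.
Remaining distinct values take the next consecutive integers.
Group B values → pooled ranks: 73→5, 66→1, 81→8, 70→3, 83→9, 70→3, 76→6
Rank sum = 5 + 1 + 8 + 3 + 9 + 3 + 6 = 35

35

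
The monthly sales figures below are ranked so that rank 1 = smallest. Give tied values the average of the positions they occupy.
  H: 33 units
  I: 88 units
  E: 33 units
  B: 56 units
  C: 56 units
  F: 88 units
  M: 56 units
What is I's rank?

6.5

Sorted (ascending): 33, 33, 56, 56, 56, 88, 88
The 2 values of 33 occupy positions 1–2 → average rank (1+2)/2 = 1.5.
The 3 values of 56 occupy positions 3–5 → average rank 4.
The 2 values of 88 occupy positions 6–7 → average rank (6+7)/2 = 6.5.
I has value 88 units → rank 6.5.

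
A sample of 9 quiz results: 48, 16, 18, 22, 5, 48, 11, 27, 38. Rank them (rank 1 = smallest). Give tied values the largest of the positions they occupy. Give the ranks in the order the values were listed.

9, 3, 4, 5, 1, 9, 2, 6, 7

Sorted (ascending): 5, 11, 16, 18, 22, 27, 38, 48, 48
The 2 values of 48 occupy positions 8–9 → each gets rank 9.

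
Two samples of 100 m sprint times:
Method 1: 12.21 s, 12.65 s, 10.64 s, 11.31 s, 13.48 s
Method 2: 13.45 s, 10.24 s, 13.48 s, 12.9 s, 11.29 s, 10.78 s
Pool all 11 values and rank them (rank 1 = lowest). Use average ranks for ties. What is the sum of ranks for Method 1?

30.5

Sorted (ascending): 10.24, 10.64, 10.78, 11.29, 11.31, 12.21, 12.65, 12.9, 13.45, 13.48, 13.48
The 2 values of 13.48 occupy positions 10–11 → average rank (10+11)/2 = 10.5.
Method 1 values → pooled ranks: 12.21→6, 12.65→7, 10.64→2, 11.31→5, 13.48→10.5
Rank sum = 6 + 7 + 2 + 5 + 10.5 = 30.5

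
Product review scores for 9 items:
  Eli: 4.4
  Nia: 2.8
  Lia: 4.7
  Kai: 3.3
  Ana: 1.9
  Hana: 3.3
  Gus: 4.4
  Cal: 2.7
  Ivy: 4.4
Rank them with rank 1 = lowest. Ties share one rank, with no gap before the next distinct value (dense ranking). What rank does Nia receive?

Sorted (ascending): 1.9, 2.7, 2.8, 3.3, 3.3, 4.4, 4.4, 4.4, 4.7
The 2 values of 3.3 share dense rank 4.
The 3 values of 4.4 share dense rank 5.
Remaining distinct values take the next consecutive integers.
Nia has value 2.8 → rank 3.

3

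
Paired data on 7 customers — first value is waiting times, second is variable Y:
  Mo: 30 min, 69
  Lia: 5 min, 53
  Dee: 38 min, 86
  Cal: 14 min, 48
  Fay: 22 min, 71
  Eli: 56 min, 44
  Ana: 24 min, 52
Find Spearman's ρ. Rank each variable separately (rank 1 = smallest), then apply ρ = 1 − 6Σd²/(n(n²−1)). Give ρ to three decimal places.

Ranks of variable 1: 5, 1, 6, 2, 3, 7, 4
Ranks of variable 2: 5, 4, 7, 2, 6, 1, 3
d = r₁ − r₂: 0, -3, -1, 0, -3, 6, 1
d²: 0, 9, 1, 0, 9, 36, 1; Σd² = 56
ρ = 1 − 6·56/(7·48) = 1 − 336/336 = 0.000

0.000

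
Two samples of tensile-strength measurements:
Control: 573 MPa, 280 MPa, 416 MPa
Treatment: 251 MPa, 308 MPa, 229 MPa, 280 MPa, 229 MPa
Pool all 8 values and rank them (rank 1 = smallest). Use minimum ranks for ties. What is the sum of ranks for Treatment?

Sorted (ascending): 229, 229, 251, 280, 280, 308, 416, 573
The 2 values of 229 occupy positions 1–2 → each gets rank 1.
The 2 values of 280 occupy positions 4–5 → each gets rank 4.
Treatment values → pooled ranks: 251→3, 308→6, 229→1, 280→4, 229→1
Rank sum = 3 + 6 + 1 + 4 + 1 = 15

15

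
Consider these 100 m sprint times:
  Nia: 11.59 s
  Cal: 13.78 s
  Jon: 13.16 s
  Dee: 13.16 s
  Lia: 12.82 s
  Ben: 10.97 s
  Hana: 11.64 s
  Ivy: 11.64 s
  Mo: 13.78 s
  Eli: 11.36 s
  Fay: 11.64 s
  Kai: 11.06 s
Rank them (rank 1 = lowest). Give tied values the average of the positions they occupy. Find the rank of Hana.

Sorted (ascending): 10.97, 11.06, 11.36, 11.59, 11.64, 11.64, 11.64, 12.82, 13.16, 13.16, 13.78, 13.78
The 3 values of 11.64 occupy positions 5–7 → average rank 6.
The 2 values of 13.16 occupy positions 9–10 → average rank (9+10)/2 = 9.5.
The 2 values of 13.78 occupy positions 11–12 → average rank (11+12)/2 = 11.5.
Hana has value 11.64 s → rank 6.

6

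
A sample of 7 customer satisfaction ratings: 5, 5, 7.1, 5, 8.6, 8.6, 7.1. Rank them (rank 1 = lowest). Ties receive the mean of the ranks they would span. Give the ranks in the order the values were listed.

2, 2, 4.5, 2, 6.5, 6.5, 4.5

Sorted (ascending): 5, 5, 5, 7.1, 7.1, 8.6, 8.6
The 3 values of 5 occupy positions 1–3 → average rank 2.
The 2 values of 7.1 occupy positions 4–5 → average rank (4+5)/2 = 4.5.
The 2 values of 8.6 occupy positions 6–7 → average rank (6+7)/2 = 6.5.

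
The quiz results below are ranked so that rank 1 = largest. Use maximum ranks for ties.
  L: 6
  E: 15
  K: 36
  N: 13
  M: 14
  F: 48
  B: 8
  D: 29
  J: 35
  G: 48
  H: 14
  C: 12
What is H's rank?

8

Sorted (descending): 48, 48, 36, 35, 29, 15, 14, 14, 13, 12, 8, 6
The 2 values of 48 occupy positions 1–2 → each gets rank 2.
The 2 values of 14 occupy positions 7–8 → each gets rank 8.
H has value 14 → rank 8.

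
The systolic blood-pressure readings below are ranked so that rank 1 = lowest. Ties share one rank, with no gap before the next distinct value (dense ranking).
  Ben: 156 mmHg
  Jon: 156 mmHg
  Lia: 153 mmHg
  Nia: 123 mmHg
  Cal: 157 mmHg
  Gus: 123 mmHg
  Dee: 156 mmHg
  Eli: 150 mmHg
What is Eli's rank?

2

Sorted (ascending): 123, 123, 150, 153, 156, 156, 156, 157
The 2 values of 123 share dense rank 1.
The 3 values of 156 share dense rank 4.
Remaining distinct values take the next consecutive integers.
Eli has value 150 mmHg → rank 2.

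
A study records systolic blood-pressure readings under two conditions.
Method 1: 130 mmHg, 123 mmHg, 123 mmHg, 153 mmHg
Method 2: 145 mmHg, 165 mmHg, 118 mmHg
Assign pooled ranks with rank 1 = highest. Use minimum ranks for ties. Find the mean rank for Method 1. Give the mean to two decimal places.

Sorted (descending): 165, 153, 145, 130, 123, 123, 118
The 2 values of 123 occupy positions 5–6 → each gets rank 5.
Method 1 values → pooled ranks: 130→4, 123→5, 123→5, 153→2
Mean rank = (4 + 5 + 5 + 2) / 4 = 4.00

4.00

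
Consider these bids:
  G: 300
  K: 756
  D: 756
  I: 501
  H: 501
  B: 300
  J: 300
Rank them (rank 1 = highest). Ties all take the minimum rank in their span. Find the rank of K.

1

Sorted (descending): 756, 756, 501, 501, 300, 300, 300
The 2 values of 756 occupy positions 1–2 → each gets rank 1.
The 2 values of 501 occupy positions 3–4 → each gets rank 3.
The 3 values of 300 occupy positions 5–7 → each gets rank 5.
K has value 756 → rank 1.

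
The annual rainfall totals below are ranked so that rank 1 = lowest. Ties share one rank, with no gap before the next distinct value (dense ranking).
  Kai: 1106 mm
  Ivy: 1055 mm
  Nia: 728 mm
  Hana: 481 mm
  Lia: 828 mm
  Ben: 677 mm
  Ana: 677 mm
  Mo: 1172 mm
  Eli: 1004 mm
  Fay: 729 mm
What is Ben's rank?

Sorted (ascending): 481, 677, 677, 728, 729, 828, 1004, 1055, 1106, 1172
The 2 values of 677 share dense rank 2.
Remaining distinct values take the next consecutive integers.
Ben has value 677 mm → rank 2.

2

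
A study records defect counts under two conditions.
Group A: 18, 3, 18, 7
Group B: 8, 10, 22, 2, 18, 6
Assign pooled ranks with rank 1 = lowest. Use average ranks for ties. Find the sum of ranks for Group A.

22

Sorted (ascending): 2, 3, 6, 7, 8, 10, 18, 18, 18, 22
The 3 values of 18 occupy positions 7–9 → average rank 8.
Group A values → pooled ranks: 18→8, 3→2, 18→8, 7→4
Rank sum = 8 + 2 + 8 + 4 = 22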